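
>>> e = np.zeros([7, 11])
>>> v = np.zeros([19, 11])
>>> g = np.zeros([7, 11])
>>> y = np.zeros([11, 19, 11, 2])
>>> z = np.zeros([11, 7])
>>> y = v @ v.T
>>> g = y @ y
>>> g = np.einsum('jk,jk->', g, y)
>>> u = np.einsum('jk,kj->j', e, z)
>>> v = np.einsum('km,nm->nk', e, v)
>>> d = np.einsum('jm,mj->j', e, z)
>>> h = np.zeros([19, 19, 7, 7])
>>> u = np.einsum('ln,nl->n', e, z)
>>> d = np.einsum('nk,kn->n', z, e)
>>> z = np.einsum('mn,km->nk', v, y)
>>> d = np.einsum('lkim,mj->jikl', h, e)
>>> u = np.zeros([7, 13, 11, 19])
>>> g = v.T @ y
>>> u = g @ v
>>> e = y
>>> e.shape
(19, 19)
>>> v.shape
(19, 7)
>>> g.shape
(7, 19)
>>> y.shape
(19, 19)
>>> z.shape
(7, 19)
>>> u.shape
(7, 7)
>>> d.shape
(11, 7, 19, 19)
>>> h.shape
(19, 19, 7, 7)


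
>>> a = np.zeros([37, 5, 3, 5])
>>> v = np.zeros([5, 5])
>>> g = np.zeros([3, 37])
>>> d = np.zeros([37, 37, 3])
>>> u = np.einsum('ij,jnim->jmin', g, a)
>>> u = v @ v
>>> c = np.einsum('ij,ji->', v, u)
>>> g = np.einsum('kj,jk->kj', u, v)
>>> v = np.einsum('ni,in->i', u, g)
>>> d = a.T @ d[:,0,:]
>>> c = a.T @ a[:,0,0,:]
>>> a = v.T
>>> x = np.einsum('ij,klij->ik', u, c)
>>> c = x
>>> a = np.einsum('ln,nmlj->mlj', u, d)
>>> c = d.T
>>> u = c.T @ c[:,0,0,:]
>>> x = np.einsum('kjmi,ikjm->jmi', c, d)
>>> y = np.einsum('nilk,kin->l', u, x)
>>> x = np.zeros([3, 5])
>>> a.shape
(3, 5, 3)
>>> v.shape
(5,)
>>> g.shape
(5, 5)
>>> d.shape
(5, 3, 5, 3)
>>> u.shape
(5, 3, 5, 5)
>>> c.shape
(3, 5, 3, 5)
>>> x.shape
(3, 5)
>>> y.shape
(5,)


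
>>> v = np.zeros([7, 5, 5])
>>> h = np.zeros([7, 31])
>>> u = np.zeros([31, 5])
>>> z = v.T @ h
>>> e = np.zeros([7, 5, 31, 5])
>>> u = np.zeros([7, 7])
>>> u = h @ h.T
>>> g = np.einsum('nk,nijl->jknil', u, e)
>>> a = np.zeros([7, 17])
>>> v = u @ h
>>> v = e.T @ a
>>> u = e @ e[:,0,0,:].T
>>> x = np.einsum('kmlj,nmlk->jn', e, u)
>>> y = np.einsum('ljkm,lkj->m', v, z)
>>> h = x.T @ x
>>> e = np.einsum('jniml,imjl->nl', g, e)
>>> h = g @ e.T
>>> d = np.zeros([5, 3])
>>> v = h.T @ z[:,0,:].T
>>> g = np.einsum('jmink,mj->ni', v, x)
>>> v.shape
(7, 5, 7, 7, 5)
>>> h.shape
(31, 7, 7, 5, 7)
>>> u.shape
(7, 5, 31, 7)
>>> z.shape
(5, 5, 31)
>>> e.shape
(7, 5)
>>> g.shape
(7, 7)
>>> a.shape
(7, 17)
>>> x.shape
(5, 7)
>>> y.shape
(17,)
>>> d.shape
(5, 3)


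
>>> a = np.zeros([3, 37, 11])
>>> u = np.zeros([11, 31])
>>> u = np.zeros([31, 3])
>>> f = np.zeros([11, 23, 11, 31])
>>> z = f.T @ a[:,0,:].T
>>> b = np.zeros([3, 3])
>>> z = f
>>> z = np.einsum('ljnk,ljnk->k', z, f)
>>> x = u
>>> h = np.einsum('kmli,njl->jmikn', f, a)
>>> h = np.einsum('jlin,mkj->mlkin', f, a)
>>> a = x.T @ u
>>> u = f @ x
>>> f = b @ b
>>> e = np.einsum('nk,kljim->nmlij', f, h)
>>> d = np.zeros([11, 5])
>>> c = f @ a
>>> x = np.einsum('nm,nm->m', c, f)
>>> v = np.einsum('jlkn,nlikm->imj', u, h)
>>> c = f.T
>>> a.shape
(3, 3)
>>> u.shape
(11, 23, 11, 3)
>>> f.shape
(3, 3)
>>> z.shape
(31,)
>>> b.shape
(3, 3)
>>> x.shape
(3,)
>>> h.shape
(3, 23, 37, 11, 31)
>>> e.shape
(3, 31, 23, 11, 37)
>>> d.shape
(11, 5)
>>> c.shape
(3, 3)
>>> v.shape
(37, 31, 11)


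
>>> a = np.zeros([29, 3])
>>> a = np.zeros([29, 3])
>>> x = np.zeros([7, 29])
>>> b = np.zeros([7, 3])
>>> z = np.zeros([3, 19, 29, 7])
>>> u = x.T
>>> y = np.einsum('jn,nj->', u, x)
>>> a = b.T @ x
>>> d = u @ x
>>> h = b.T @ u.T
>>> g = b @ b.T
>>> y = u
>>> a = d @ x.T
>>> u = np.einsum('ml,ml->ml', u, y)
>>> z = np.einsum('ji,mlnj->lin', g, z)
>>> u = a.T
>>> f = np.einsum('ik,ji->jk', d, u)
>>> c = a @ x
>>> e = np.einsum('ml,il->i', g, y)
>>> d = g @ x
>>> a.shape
(29, 7)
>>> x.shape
(7, 29)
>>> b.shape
(7, 3)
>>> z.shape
(19, 7, 29)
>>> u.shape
(7, 29)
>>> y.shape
(29, 7)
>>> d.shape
(7, 29)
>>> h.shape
(3, 29)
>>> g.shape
(7, 7)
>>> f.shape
(7, 29)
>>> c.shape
(29, 29)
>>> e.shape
(29,)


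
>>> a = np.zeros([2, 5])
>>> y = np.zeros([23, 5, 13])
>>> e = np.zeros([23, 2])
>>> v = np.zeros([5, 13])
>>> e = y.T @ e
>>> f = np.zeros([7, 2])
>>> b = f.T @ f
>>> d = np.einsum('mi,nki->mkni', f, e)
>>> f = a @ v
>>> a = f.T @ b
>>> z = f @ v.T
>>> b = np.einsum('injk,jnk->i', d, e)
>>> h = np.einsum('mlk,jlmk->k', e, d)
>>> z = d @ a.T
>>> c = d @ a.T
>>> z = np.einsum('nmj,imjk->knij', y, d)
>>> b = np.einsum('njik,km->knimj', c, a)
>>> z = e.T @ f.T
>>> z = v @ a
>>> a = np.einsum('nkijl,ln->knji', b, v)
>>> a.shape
(7, 13, 2, 13)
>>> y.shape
(23, 5, 13)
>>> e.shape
(13, 5, 2)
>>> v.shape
(5, 13)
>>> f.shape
(2, 13)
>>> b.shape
(13, 7, 13, 2, 5)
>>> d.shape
(7, 5, 13, 2)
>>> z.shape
(5, 2)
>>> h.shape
(2,)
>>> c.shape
(7, 5, 13, 13)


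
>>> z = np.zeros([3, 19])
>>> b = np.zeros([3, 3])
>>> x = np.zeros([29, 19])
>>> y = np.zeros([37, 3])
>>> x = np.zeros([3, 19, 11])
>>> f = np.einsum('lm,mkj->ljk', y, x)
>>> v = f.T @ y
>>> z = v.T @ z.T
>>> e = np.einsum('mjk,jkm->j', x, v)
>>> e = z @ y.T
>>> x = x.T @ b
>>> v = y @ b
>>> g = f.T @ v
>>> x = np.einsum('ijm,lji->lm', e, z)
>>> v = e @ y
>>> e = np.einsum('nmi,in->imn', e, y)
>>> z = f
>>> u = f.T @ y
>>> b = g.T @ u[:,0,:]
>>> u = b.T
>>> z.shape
(37, 11, 19)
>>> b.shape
(3, 11, 3)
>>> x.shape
(3, 37)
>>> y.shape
(37, 3)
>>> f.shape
(37, 11, 19)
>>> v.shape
(3, 11, 3)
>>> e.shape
(37, 11, 3)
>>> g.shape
(19, 11, 3)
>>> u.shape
(3, 11, 3)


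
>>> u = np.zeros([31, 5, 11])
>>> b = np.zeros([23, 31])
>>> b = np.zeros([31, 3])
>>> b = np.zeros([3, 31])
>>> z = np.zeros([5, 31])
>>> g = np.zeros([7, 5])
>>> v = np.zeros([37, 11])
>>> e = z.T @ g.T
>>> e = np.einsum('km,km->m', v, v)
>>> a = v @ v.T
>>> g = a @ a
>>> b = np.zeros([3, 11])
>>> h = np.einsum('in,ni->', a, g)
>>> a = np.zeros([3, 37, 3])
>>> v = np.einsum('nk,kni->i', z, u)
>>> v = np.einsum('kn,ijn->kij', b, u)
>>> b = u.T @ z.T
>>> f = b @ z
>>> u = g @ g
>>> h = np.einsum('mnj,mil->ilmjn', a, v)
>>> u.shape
(37, 37)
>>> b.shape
(11, 5, 5)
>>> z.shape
(5, 31)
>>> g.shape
(37, 37)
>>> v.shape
(3, 31, 5)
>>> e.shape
(11,)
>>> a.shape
(3, 37, 3)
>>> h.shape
(31, 5, 3, 3, 37)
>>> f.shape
(11, 5, 31)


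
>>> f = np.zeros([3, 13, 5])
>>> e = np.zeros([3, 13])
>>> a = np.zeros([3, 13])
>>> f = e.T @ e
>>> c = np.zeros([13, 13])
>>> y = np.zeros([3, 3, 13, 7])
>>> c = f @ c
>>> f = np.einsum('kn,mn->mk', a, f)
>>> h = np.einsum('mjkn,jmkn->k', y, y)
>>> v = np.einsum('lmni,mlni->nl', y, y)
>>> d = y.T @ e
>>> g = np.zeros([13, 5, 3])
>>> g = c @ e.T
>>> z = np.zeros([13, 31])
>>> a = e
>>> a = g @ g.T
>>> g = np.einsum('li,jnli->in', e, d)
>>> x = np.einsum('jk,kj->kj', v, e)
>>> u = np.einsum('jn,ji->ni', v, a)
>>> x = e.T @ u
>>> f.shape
(13, 3)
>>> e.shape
(3, 13)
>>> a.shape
(13, 13)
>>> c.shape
(13, 13)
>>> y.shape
(3, 3, 13, 7)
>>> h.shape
(13,)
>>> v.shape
(13, 3)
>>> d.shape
(7, 13, 3, 13)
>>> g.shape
(13, 13)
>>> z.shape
(13, 31)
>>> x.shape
(13, 13)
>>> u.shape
(3, 13)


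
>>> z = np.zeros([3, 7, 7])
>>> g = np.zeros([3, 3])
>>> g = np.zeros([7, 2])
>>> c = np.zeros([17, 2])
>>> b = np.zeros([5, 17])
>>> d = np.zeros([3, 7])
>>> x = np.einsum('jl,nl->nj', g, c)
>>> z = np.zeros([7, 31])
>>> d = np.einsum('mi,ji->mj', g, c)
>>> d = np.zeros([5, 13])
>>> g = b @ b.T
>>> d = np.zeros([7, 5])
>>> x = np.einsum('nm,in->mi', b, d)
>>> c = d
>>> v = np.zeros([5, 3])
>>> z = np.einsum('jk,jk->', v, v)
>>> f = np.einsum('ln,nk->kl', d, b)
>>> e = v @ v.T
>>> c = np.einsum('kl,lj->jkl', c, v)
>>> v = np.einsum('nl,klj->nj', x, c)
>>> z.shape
()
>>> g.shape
(5, 5)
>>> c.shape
(3, 7, 5)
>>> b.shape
(5, 17)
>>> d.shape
(7, 5)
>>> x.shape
(17, 7)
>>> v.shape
(17, 5)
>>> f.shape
(17, 7)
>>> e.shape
(5, 5)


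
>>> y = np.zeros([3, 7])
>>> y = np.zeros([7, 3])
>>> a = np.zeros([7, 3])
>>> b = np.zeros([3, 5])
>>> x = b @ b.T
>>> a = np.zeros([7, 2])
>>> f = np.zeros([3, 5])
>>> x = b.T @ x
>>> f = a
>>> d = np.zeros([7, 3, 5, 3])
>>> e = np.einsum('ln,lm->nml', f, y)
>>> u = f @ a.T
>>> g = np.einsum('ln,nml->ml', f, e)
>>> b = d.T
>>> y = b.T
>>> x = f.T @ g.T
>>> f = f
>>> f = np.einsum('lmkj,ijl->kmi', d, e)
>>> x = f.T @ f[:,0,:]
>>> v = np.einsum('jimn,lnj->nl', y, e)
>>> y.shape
(7, 3, 5, 3)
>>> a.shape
(7, 2)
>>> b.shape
(3, 5, 3, 7)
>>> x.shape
(2, 3, 2)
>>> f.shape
(5, 3, 2)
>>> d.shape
(7, 3, 5, 3)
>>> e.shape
(2, 3, 7)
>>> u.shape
(7, 7)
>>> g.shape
(3, 7)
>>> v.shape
(3, 2)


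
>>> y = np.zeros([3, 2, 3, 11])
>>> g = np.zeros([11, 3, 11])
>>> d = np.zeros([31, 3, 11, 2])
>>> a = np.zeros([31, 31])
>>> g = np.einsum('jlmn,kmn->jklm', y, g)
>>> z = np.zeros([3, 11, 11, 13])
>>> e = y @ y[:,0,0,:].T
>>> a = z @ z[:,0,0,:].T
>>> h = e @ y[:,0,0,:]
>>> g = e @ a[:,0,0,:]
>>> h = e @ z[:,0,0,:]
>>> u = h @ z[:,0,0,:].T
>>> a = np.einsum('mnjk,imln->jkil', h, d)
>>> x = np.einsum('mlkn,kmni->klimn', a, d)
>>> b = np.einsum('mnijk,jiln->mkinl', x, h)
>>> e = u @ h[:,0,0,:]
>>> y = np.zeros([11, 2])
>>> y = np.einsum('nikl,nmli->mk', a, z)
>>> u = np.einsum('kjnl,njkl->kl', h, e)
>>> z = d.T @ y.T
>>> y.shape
(11, 31)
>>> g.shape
(3, 2, 3, 3)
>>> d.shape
(31, 3, 11, 2)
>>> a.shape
(3, 13, 31, 11)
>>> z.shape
(2, 11, 3, 11)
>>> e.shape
(3, 2, 3, 13)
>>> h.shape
(3, 2, 3, 13)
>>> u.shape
(3, 13)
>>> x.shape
(31, 13, 2, 3, 11)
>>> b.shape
(31, 11, 2, 13, 3)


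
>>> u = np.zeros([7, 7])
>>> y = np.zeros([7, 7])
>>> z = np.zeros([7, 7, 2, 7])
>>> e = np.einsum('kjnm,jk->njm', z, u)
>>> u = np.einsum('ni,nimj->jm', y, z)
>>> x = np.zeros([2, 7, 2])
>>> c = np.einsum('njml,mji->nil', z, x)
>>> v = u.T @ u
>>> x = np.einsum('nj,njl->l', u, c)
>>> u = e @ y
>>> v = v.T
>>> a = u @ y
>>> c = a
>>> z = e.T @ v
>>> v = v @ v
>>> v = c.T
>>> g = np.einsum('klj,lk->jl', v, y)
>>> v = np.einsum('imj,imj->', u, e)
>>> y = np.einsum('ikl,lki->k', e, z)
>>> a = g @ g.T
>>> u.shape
(2, 7, 7)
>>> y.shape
(7,)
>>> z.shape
(7, 7, 2)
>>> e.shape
(2, 7, 7)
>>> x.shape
(7,)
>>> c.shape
(2, 7, 7)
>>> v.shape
()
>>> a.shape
(2, 2)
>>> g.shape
(2, 7)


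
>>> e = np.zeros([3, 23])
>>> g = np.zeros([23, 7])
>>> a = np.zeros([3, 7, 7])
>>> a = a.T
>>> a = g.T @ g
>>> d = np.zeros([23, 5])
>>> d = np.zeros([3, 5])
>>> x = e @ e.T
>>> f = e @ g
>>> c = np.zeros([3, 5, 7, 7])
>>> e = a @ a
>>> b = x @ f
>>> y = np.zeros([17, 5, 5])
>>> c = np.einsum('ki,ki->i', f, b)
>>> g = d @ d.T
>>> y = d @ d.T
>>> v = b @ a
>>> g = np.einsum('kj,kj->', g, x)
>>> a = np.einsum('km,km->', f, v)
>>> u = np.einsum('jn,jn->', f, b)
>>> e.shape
(7, 7)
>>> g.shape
()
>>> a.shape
()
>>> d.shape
(3, 5)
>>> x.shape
(3, 3)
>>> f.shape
(3, 7)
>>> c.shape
(7,)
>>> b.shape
(3, 7)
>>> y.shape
(3, 3)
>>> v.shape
(3, 7)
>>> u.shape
()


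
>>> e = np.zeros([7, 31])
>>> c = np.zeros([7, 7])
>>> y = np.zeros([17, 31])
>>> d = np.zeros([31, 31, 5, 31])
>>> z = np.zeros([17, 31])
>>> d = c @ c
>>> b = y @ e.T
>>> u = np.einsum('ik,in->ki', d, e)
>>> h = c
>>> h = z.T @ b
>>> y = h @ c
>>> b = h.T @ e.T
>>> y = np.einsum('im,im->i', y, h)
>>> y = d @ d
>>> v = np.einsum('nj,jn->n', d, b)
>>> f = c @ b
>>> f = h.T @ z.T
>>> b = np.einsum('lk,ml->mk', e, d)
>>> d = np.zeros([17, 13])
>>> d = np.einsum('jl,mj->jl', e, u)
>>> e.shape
(7, 31)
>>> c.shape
(7, 7)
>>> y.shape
(7, 7)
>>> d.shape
(7, 31)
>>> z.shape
(17, 31)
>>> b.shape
(7, 31)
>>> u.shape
(7, 7)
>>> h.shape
(31, 7)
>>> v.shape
(7,)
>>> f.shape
(7, 17)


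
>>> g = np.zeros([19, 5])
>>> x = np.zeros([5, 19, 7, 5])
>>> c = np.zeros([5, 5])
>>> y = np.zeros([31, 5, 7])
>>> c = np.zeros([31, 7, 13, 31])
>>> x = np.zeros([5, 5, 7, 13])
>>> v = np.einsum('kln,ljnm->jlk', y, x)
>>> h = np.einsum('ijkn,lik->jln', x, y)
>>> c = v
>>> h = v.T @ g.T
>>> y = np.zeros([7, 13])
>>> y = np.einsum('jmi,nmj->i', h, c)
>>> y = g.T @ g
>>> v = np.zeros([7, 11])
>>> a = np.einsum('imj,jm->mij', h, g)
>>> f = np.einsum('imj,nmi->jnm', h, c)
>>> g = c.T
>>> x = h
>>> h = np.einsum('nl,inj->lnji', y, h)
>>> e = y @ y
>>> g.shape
(31, 5, 5)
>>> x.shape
(31, 5, 19)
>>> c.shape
(5, 5, 31)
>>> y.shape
(5, 5)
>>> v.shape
(7, 11)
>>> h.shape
(5, 5, 19, 31)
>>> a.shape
(5, 31, 19)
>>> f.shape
(19, 5, 5)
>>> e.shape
(5, 5)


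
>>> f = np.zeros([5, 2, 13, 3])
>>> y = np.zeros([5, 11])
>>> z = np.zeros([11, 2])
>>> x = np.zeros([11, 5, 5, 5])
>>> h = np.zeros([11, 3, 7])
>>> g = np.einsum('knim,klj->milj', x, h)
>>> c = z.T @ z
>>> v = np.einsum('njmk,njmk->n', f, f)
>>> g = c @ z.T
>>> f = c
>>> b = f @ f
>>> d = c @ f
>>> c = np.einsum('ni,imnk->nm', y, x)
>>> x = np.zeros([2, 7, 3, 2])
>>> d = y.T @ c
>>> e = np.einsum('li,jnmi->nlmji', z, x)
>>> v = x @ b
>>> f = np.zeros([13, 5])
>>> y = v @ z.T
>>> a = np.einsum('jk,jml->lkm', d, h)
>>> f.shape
(13, 5)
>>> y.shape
(2, 7, 3, 11)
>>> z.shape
(11, 2)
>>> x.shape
(2, 7, 3, 2)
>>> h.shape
(11, 3, 7)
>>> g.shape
(2, 11)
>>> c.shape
(5, 5)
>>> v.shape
(2, 7, 3, 2)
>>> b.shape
(2, 2)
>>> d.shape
(11, 5)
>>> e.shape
(7, 11, 3, 2, 2)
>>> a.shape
(7, 5, 3)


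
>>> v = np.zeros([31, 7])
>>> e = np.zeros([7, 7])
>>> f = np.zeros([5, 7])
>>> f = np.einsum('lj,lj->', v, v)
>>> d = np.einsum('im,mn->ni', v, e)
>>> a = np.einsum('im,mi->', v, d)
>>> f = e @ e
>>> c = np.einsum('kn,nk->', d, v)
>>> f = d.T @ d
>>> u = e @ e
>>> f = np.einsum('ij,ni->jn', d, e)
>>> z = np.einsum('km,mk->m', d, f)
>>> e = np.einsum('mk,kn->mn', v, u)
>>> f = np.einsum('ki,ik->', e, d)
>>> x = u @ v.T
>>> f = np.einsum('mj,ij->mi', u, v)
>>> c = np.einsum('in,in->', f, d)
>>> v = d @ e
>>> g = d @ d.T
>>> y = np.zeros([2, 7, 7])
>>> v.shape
(7, 7)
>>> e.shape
(31, 7)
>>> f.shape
(7, 31)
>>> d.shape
(7, 31)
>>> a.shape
()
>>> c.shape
()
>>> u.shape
(7, 7)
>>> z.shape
(31,)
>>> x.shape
(7, 31)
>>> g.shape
(7, 7)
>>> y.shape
(2, 7, 7)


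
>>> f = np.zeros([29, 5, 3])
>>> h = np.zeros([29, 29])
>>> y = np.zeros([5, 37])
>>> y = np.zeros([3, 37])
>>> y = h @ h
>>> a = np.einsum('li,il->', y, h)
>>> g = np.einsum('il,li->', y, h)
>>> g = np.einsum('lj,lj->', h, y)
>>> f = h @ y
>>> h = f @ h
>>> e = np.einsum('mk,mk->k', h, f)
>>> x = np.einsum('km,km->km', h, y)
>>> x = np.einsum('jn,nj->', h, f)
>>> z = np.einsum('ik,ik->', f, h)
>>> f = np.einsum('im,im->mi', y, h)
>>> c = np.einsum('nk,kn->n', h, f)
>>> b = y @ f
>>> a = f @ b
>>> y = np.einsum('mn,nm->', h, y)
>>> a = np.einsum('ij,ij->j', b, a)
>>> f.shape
(29, 29)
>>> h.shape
(29, 29)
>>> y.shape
()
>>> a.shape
(29,)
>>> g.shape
()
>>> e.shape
(29,)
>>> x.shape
()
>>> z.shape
()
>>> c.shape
(29,)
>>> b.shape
(29, 29)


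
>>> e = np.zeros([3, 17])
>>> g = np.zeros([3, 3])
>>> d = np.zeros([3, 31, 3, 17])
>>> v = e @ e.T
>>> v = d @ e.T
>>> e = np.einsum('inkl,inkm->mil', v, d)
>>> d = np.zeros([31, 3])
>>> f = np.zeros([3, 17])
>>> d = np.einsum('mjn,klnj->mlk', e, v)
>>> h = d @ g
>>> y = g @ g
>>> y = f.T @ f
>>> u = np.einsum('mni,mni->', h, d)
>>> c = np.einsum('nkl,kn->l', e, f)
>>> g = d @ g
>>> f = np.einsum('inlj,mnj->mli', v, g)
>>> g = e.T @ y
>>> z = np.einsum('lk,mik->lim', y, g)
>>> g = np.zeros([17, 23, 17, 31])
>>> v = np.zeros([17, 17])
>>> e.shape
(17, 3, 3)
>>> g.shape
(17, 23, 17, 31)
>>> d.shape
(17, 31, 3)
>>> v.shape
(17, 17)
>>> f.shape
(17, 3, 3)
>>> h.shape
(17, 31, 3)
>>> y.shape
(17, 17)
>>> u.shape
()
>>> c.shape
(3,)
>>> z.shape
(17, 3, 3)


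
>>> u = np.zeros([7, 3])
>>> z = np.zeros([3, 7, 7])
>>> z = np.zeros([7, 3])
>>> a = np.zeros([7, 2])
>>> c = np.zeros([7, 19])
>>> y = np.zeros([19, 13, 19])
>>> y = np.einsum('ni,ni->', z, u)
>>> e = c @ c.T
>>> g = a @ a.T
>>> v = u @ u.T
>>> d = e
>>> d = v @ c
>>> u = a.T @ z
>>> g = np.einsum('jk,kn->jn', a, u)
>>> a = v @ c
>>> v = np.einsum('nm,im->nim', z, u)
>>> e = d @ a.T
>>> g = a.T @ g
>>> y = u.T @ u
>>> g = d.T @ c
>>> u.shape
(2, 3)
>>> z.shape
(7, 3)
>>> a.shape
(7, 19)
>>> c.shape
(7, 19)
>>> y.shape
(3, 3)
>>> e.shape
(7, 7)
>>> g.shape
(19, 19)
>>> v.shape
(7, 2, 3)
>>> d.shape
(7, 19)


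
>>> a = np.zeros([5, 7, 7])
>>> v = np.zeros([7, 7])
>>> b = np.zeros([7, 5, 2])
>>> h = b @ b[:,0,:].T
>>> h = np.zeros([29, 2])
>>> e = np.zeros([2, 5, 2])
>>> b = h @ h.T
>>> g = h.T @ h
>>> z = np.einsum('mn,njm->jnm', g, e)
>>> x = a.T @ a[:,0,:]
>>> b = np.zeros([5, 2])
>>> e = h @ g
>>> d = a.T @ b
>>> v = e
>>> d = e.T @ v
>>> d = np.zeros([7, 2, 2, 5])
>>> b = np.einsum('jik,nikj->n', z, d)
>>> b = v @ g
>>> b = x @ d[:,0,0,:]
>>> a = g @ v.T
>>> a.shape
(2, 29)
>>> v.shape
(29, 2)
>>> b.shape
(7, 7, 5)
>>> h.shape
(29, 2)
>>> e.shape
(29, 2)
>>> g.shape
(2, 2)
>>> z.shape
(5, 2, 2)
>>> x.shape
(7, 7, 7)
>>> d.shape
(7, 2, 2, 5)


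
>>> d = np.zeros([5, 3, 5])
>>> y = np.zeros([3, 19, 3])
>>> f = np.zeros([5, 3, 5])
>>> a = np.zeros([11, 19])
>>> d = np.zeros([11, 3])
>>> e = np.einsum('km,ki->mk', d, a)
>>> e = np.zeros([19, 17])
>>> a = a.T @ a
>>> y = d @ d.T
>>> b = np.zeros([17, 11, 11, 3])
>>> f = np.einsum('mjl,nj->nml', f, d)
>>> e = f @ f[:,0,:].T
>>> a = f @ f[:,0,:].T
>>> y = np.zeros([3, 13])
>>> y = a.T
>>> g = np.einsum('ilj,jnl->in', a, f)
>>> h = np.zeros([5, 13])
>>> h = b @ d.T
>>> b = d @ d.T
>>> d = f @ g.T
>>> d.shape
(11, 5, 11)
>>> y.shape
(11, 5, 11)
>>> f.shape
(11, 5, 5)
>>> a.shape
(11, 5, 11)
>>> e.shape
(11, 5, 11)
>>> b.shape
(11, 11)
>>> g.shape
(11, 5)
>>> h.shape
(17, 11, 11, 11)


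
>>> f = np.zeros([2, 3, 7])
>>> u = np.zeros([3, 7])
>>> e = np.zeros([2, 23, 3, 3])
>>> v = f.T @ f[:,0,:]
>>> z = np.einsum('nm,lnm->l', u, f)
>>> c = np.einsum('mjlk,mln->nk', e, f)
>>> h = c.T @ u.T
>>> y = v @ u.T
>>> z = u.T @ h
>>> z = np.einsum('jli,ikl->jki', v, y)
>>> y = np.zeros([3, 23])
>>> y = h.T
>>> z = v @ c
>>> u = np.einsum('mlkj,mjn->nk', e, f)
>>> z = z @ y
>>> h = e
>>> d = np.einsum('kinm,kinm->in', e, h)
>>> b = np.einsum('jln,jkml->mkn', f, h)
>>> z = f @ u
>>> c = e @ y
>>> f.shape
(2, 3, 7)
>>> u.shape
(7, 3)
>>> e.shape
(2, 23, 3, 3)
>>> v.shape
(7, 3, 7)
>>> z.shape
(2, 3, 3)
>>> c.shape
(2, 23, 3, 3)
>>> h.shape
(2, 23, 3, 3)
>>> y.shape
(3, 3)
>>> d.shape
(23, 3)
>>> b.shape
(3, 23, 7)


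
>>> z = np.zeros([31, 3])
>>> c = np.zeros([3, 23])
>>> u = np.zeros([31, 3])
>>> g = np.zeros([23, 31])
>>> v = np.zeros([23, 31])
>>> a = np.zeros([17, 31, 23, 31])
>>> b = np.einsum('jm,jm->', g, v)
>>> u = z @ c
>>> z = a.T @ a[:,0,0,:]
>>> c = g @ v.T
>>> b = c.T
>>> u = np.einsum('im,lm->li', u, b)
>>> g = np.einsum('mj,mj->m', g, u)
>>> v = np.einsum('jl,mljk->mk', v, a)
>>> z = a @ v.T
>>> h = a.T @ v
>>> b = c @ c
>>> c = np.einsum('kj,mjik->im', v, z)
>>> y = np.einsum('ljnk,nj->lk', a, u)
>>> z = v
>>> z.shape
(17, 31)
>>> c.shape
(23, 17)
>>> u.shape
(23, 31)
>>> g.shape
(23,)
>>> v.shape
(17, 31)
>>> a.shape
(17, 31, 23, 31)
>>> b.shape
(23, 23)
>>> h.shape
(31, 23, 31, 31)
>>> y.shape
(17, 31)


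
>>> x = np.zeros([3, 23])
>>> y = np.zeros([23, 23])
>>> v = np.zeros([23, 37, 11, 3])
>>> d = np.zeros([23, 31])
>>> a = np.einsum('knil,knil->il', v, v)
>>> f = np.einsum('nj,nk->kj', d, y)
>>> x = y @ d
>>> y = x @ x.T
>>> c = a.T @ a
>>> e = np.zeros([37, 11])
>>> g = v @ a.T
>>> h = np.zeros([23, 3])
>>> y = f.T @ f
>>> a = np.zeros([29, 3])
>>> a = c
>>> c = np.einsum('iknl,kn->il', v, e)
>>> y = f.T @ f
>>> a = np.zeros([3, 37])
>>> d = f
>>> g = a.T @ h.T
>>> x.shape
(23, 31)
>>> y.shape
(31, 31)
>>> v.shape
(23, 37, 11, 3)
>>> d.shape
(23, 31)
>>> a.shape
(3, 37)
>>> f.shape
(23, 31)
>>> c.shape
(23, 3)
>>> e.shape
(37, 11)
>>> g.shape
(37, 23)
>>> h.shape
(23, 3)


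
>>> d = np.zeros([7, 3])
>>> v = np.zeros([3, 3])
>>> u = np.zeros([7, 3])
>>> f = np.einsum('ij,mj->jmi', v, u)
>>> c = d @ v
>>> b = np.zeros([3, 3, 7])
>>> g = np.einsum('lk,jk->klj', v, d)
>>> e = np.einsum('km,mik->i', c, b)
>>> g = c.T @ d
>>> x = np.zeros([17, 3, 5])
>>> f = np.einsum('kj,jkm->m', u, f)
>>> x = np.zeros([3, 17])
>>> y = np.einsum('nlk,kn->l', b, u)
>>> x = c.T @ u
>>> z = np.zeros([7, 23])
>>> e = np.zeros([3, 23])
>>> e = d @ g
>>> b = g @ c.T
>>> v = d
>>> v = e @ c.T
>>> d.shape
(7, 3)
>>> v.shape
(7, 7)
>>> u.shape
(7, 3)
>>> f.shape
(3,)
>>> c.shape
(7, 3)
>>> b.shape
(3, 7)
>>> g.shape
(3, 3)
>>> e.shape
(7, 3)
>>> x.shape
(3, 3)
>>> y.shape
(3,)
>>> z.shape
(7, 23)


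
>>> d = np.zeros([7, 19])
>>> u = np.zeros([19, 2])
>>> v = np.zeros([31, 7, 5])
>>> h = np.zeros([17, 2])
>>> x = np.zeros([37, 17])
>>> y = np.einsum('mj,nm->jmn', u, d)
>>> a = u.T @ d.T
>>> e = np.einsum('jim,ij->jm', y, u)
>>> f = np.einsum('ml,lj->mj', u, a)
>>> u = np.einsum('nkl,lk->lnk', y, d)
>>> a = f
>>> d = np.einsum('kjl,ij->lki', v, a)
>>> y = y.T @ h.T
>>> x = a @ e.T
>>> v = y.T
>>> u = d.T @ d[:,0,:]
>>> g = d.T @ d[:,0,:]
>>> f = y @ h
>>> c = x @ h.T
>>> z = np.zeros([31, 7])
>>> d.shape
(5, 31, 19)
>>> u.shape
(19, 31, 19)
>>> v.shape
(17, 19, 7)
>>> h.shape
(17, 2)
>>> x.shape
(19, 2)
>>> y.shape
(7, 19, 17)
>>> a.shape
(19, 7)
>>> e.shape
(2, 7)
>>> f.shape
(7, 19, 2)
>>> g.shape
(19, 31, 19)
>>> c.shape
(19, 17)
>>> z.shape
(31, 7)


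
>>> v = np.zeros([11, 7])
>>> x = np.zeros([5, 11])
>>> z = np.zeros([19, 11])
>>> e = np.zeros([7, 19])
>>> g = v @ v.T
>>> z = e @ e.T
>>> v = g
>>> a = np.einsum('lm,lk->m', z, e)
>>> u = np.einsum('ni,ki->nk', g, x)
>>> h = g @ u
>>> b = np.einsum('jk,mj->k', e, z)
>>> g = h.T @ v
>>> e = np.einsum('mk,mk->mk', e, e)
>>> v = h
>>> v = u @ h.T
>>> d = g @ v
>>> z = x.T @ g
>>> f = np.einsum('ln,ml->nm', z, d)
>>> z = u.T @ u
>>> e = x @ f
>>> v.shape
(11, 11)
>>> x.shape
(5, 11)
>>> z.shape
(5, 5)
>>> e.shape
(5, 5)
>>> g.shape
(5, 11)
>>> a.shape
(7,)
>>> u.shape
(11, 5)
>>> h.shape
(11, 5)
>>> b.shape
(19,)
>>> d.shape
(5, 11)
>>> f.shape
(11, 5)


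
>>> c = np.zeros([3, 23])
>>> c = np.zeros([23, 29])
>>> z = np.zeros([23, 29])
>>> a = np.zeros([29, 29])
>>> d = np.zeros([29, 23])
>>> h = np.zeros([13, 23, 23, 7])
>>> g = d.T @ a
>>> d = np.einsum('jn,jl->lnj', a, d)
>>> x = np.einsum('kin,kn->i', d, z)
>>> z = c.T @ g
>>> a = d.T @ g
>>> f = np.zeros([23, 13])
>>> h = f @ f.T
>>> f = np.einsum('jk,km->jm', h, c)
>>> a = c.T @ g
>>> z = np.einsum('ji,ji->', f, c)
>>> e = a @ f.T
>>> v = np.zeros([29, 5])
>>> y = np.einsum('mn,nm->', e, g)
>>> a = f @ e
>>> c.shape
(23, 29)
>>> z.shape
()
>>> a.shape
(23, 23)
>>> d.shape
(23, 29, 29)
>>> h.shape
(23, 23)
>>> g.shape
(23, 29)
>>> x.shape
(29,)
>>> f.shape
(23, 29)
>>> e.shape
(29, 23)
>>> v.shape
(29, 5)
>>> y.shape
()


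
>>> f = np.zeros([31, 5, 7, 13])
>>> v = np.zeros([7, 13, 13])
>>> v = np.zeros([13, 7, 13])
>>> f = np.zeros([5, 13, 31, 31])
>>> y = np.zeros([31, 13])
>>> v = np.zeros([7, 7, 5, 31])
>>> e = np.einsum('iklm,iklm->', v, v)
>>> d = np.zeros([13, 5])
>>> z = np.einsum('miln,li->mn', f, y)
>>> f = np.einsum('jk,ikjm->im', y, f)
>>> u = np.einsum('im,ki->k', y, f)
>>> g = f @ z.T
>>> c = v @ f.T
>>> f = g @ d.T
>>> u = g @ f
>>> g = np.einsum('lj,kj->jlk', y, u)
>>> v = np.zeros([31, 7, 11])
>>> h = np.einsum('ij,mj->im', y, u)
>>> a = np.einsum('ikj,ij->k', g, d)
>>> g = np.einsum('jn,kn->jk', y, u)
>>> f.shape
(5, 13)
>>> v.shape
(31, 7, 11)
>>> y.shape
(31, 13)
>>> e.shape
()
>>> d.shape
(13, 5)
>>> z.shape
(5, 31)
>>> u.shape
(5, 13)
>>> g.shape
(31, 5)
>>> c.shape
(7, 7, 5, 5)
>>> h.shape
(31, 5)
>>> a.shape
(31,)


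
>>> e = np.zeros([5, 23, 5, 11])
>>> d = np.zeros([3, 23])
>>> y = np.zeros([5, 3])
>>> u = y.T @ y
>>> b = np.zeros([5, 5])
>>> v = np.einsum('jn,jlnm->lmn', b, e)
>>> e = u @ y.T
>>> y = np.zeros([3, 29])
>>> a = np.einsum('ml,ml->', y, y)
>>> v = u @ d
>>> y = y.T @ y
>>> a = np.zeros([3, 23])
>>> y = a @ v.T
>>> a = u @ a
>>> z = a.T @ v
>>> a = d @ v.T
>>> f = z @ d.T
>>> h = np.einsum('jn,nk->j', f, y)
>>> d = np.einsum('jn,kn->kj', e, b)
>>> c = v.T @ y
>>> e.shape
(3, 5)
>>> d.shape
(5, 3)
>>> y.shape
(3, 3)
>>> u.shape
(3, 3)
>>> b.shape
(5, 5)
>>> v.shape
(3, 23)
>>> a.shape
(3, 3)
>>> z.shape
(23, 23)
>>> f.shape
(23, 3)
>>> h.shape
(23,)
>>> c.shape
(23, 3)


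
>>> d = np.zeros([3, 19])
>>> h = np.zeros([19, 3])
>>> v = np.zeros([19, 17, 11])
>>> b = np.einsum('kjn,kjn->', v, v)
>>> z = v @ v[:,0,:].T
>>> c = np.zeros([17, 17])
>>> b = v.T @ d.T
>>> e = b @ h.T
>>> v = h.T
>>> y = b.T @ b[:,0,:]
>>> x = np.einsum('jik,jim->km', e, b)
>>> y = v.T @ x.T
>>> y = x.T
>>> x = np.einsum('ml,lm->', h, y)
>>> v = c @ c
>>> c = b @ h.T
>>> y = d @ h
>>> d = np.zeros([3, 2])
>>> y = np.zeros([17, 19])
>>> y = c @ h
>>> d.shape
(3, 2)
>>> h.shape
(19, 3)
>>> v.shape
(17, 17)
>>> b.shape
(11, 17, 3)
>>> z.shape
(19, 17, 19)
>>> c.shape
(11, 17, 19)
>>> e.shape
(11, 17, 19)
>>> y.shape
(11, 17, 3)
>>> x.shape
()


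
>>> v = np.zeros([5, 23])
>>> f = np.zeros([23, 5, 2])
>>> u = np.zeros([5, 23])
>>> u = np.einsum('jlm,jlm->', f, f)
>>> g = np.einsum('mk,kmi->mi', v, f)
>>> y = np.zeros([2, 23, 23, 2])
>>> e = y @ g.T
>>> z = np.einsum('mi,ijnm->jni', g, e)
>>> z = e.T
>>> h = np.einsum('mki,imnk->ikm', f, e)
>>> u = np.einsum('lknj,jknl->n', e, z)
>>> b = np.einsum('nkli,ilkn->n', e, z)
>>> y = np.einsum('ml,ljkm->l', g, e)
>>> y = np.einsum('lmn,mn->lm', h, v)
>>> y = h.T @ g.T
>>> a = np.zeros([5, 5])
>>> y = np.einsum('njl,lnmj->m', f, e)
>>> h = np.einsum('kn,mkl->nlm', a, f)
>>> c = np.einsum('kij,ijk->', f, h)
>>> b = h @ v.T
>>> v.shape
(5, 23)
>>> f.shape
(23, 5, 2)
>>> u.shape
(23,)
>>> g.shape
(5, 2)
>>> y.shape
(23,)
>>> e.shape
(2, 23, 23, 5)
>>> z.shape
(5, 23, 23, 2)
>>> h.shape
(5, 2, 23)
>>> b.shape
(5, 2, 5)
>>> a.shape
(5, 5)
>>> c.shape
()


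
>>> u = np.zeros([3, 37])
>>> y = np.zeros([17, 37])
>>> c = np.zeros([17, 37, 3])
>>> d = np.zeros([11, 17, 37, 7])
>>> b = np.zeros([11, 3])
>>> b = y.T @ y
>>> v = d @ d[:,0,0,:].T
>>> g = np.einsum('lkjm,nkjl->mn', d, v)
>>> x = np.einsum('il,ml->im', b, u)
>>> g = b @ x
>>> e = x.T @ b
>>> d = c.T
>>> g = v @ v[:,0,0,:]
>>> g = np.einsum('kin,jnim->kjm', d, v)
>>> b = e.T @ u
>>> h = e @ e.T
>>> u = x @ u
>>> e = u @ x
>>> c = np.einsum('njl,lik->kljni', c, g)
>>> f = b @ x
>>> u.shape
(37, 37)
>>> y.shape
(17, 37)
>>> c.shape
(11, 3, 37, 17, 11)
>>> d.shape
(3, 37, 17)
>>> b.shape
(37, 37)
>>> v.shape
(11, 17, 37, 11)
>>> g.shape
(3, 11, 11)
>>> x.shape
(37, 3)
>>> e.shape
(37, 3)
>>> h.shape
(3, 3)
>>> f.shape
(37, 3)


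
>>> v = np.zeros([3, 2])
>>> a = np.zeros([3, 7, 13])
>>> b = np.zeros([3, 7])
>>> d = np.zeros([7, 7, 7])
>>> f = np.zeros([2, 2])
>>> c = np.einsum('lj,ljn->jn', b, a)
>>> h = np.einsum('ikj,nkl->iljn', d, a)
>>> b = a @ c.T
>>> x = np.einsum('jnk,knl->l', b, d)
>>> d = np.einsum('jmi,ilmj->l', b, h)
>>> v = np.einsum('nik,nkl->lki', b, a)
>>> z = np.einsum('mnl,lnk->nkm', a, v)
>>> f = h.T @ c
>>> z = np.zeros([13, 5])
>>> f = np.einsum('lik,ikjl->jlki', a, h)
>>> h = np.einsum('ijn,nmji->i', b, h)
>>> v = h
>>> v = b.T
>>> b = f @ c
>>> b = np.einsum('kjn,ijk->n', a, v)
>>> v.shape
(7, 7, 3)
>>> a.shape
(3, 7, 13)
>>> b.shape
(13,)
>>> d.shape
(13,)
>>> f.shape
(7, 3, 13, 7)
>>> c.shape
(7, 13)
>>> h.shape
(3,)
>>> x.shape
(7,)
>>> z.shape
(13, 5)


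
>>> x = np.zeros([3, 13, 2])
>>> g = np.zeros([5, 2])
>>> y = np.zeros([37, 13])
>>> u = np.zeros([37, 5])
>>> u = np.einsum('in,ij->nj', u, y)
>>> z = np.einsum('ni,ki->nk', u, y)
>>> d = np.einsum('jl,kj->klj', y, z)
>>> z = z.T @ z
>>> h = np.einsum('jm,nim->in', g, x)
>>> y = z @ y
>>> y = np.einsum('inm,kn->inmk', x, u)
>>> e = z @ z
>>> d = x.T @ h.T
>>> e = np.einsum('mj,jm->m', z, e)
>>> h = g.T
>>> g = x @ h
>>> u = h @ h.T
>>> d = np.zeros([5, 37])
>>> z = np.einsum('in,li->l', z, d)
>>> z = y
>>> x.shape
(3, 13, 2)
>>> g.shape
(3, 13, 5)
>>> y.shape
(3, 13, 2, 5)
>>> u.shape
(2, 2)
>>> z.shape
(3, 13, 2, 5)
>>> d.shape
(5, 37)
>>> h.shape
(2, 5)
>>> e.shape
(37,)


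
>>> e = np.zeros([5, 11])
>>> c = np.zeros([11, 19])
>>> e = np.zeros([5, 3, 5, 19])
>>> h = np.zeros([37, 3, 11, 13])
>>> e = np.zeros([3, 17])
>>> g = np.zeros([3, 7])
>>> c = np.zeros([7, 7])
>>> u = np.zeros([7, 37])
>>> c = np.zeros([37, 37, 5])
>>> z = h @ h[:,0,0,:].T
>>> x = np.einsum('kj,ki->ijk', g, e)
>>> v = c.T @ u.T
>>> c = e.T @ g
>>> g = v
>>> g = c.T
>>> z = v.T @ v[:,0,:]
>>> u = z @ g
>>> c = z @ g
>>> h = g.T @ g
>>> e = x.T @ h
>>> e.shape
(3, 7, 17)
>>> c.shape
(7, 37, 17)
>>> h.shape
(17, 17)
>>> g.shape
(7, 17)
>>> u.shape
(7, 37, 17)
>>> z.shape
(7, 37, 7)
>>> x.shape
(17, 7, 3)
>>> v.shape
(5, 37, 7)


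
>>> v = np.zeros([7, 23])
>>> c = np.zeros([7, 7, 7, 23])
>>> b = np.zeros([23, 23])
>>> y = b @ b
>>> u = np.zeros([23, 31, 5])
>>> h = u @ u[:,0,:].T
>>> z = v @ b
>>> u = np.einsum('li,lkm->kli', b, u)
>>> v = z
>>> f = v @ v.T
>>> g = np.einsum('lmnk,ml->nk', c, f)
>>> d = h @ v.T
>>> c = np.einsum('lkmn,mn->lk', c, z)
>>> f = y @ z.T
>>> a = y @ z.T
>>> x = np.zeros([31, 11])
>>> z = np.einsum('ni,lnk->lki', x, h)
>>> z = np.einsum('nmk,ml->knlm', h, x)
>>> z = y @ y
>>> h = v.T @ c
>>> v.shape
(7, 23)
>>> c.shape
(7, 7)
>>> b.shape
(23, 23)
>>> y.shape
(23, 23)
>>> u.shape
(31, 23, 23)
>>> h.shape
(23, 7)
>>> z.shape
(23, 23)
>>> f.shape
(23, 7)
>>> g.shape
(7, 23)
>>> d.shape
(23, 31, 7)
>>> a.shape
(23, 7)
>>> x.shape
(31, 11)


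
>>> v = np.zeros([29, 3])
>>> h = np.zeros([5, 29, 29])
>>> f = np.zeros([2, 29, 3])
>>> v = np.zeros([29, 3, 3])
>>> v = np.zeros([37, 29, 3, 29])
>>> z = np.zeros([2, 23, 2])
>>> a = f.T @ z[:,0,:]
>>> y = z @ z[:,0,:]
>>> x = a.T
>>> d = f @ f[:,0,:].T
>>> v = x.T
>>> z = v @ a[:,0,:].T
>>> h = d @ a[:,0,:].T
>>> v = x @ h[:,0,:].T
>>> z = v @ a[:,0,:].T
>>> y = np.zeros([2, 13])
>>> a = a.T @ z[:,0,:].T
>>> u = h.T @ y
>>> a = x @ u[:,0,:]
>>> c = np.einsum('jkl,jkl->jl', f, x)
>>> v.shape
(2, 29, 2)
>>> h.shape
(2, 29, 3)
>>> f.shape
(2, 29, 3)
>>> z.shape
(2, 29, 3)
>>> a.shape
(2, 29, 13)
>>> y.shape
(2, 13)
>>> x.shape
(2, 29, 3)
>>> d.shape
(2, 29, 2)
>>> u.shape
(3, 29, 13)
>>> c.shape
(2, 3)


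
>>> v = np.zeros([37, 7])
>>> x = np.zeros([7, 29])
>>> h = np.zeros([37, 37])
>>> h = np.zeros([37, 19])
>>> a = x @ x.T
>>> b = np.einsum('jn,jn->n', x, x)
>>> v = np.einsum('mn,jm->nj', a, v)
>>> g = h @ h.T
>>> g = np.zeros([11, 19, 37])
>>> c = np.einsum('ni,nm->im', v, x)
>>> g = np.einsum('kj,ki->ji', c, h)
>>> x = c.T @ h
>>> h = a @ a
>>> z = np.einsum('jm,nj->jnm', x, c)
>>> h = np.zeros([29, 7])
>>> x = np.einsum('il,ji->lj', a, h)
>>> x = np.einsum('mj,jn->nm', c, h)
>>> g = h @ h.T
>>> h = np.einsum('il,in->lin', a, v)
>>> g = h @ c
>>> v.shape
(7, 37)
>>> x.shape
(7, 37)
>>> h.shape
(7, 7, 37)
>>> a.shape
(7, 7)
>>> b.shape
(29,)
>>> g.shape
(7, 7, 29)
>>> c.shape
(37, 29)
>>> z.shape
(29, 37, 19)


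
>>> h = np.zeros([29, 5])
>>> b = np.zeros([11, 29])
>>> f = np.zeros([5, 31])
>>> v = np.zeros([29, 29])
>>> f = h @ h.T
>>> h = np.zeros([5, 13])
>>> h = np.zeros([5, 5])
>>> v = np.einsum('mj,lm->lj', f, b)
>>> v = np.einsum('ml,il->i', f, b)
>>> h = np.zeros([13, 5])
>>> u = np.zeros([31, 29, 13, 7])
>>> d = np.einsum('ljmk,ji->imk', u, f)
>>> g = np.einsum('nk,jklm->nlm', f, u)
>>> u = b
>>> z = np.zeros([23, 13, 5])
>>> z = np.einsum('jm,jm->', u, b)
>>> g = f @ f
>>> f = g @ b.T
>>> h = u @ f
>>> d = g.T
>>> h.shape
(11, 11)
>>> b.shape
(11, 29)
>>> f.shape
(29, 11)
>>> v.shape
(11,)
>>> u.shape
(11, 29)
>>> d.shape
(29, 29)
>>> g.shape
(29, 29)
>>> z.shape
()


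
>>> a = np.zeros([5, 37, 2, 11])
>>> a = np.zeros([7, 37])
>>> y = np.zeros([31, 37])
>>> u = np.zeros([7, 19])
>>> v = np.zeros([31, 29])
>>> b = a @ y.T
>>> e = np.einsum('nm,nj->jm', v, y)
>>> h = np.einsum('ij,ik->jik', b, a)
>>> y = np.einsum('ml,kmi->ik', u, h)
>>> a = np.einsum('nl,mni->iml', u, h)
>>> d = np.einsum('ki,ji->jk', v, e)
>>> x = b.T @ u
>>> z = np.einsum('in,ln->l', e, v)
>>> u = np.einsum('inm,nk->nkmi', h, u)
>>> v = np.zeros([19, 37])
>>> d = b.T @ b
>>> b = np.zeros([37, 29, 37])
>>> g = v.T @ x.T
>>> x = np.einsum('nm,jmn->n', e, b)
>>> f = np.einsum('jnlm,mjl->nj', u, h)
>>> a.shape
(37, 31, 19)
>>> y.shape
(37, 31)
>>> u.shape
(7, 19, 37, 31)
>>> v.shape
(19, 37)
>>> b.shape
(37, 29, 37)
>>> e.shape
(37, 29)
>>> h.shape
(31, 7, 37)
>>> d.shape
(31, 31)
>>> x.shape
(37,)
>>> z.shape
(31,)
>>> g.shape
(37, 31)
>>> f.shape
(19, 7)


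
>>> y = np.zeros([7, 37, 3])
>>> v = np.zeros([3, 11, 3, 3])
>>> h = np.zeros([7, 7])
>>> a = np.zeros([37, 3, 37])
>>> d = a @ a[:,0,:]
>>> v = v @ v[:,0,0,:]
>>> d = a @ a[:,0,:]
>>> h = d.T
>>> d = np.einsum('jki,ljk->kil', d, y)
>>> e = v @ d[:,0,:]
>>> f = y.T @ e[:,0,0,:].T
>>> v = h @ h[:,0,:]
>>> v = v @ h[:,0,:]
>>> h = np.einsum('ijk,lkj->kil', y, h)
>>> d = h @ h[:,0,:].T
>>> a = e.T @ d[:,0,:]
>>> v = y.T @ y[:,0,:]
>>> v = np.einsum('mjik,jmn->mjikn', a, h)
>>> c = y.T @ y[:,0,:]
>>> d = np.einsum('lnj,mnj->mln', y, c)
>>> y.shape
(7, 37, 3)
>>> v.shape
(7, 3, 11, 3, 37)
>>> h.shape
(3, 7, 37)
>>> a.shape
(7, 3, 11, 3)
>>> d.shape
(3, 7, 37)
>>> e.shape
(3, 11, 3, 7)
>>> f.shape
(3, 37, 3)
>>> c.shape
(3, 37, 3)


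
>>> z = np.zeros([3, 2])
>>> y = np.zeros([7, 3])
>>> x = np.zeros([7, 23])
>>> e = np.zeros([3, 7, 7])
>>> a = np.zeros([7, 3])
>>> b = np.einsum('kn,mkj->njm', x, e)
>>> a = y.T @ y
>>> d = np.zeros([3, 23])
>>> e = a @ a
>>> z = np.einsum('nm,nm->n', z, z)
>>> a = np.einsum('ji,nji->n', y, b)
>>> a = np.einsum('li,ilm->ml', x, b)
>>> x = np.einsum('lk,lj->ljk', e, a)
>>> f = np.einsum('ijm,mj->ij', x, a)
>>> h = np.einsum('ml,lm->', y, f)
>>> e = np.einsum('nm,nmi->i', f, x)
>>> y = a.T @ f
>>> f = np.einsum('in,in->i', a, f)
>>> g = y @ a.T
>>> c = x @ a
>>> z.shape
(3,)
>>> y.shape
(7, 7)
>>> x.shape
(3, 7, 3)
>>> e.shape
(3,)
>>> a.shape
(3, 7)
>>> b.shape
(23, 7, 3)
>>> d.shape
(3, 23)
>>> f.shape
(3,)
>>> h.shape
()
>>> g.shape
(7, 3)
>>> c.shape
(3, 7, 7)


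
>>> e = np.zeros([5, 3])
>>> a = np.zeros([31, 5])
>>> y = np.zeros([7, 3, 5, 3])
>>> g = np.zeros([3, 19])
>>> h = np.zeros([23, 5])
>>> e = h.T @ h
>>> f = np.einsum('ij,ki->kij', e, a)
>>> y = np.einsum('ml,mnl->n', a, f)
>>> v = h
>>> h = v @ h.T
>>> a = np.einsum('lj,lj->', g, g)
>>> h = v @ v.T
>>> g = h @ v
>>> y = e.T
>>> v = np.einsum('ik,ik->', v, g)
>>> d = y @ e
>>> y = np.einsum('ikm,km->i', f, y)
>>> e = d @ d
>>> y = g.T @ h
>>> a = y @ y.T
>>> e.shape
(5, 5)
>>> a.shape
(5, 5)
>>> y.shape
(5, 23)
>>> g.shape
(23, 5)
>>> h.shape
(23, 23)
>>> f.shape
(31, 5, 5)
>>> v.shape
()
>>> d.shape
(5, 5)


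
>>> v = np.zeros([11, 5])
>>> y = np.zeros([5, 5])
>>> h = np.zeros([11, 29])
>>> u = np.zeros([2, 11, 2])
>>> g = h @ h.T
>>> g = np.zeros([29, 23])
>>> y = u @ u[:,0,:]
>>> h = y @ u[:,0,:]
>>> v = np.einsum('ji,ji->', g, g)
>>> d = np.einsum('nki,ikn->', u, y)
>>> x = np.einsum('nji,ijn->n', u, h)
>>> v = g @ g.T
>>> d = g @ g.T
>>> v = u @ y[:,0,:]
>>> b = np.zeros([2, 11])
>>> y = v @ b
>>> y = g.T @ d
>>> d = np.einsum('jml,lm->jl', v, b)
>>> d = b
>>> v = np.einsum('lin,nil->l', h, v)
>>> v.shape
(2,)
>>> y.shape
(23, 29)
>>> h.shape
(2, 11, 2)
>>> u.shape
(2, 11, 2)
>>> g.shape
(29, 23)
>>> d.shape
(2, 11)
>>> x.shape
(2,)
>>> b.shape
(2, 11)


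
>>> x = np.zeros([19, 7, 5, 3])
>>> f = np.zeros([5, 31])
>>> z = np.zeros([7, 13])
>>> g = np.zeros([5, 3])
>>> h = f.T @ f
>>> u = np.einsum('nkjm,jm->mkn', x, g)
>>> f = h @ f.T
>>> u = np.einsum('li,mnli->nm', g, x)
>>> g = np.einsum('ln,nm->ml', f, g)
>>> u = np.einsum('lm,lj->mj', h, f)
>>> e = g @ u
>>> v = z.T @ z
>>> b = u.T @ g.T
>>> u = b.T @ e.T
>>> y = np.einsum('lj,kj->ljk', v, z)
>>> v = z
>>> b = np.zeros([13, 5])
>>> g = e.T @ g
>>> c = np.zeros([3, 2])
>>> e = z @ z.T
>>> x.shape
(19, 7, 5, 3)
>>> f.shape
(31, 5)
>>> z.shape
(7, 13)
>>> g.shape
(5, 31)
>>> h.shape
(31, 31)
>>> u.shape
(3, 3)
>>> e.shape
(7, 7)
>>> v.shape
(7, 13)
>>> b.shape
(13, 5)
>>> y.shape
(13, 13, 7)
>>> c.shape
(3, 2)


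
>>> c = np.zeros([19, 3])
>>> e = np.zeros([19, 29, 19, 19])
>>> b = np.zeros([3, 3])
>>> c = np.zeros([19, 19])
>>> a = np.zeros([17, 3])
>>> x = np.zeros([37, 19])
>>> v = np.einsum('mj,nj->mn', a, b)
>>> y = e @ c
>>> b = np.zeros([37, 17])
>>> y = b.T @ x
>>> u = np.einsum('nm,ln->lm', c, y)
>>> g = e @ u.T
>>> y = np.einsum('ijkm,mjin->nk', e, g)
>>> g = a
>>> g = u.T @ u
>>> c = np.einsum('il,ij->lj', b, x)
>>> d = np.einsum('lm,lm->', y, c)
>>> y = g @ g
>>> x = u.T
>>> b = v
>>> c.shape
(17, 19)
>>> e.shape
(19, 29, 19, 19)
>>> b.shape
(17, 3)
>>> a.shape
(17, 3)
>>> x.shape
(19, 17)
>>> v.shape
(17, 3)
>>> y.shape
(19, 19)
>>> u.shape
(17, 19)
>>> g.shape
(19, 19)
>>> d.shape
()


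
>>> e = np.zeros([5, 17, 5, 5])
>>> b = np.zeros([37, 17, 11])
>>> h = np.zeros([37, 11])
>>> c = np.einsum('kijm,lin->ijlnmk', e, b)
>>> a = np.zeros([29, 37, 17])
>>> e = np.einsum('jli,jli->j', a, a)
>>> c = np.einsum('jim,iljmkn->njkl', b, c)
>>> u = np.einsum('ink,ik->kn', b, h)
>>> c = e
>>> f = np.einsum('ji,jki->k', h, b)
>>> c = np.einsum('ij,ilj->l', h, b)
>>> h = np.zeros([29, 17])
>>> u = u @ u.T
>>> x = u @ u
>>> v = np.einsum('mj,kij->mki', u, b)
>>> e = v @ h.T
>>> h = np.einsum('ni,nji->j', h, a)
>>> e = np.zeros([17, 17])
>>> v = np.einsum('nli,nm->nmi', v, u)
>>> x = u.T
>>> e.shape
(17, 17)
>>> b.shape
(37, 17, 11)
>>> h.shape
(37,)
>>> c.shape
(17,)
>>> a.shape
(29, 37, 17)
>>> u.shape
(11, 11)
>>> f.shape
(17,)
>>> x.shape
(11, 11)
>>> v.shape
(11, 11, 17)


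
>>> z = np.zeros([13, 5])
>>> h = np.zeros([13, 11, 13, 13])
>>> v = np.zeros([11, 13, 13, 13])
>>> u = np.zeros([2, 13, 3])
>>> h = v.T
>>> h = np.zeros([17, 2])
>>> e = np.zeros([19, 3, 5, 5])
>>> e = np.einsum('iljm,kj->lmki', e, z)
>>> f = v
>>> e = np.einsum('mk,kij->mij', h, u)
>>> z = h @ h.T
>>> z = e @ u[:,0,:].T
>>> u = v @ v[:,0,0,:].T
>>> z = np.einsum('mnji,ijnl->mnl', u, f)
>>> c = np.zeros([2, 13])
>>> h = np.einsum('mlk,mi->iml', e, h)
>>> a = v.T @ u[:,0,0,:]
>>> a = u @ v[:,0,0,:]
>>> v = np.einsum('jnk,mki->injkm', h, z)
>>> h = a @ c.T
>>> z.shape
(11, 13, 13)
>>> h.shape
(11, 13, 13, 2)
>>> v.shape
(13, 17, 2, 13, 11)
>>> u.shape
(11, 13, 13, 11)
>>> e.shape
(17, 13, 3)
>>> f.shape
(11, 13, 13, 13)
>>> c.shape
(2, 13)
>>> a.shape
(11, 13, 13, 13)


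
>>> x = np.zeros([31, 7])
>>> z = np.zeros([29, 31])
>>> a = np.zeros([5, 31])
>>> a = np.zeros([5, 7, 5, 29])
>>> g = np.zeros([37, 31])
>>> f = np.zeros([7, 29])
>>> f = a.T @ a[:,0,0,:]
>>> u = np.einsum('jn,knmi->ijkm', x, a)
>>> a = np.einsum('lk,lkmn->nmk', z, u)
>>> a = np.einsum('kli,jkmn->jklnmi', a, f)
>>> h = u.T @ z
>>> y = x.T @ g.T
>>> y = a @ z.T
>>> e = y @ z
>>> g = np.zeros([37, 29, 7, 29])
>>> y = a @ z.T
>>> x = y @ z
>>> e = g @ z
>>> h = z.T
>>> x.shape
(29, 5, 5, 29, 7, 31)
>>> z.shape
(29, 31)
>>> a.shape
(29, 5, 5, 29, 7, 31)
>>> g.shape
(37, 29, 7, 29)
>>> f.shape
(29, 5, 7, 29)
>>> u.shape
(29, 31, 5, 5)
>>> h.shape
(31, 29)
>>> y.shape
(29, 5, 5, 29, 7, 29)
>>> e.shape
(37, 29, 7, 31)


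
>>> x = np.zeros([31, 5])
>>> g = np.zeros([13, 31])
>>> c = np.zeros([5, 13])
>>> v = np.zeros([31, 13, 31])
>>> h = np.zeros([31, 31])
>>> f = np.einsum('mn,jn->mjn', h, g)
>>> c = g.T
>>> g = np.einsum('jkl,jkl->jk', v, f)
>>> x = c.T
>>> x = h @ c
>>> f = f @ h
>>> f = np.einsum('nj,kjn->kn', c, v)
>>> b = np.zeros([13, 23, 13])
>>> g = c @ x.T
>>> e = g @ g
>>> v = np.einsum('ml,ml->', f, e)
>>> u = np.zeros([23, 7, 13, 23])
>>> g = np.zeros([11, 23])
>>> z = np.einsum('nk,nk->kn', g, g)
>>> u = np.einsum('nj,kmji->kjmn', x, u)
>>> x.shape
(31, 13)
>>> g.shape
(11, 23)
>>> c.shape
(31, 13)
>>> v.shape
()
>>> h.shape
(31, 31)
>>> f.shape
(31, 31)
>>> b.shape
(13, 23, 13)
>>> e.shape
(31, 31)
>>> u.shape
(23, 13, 7, 31)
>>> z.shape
(23, 11)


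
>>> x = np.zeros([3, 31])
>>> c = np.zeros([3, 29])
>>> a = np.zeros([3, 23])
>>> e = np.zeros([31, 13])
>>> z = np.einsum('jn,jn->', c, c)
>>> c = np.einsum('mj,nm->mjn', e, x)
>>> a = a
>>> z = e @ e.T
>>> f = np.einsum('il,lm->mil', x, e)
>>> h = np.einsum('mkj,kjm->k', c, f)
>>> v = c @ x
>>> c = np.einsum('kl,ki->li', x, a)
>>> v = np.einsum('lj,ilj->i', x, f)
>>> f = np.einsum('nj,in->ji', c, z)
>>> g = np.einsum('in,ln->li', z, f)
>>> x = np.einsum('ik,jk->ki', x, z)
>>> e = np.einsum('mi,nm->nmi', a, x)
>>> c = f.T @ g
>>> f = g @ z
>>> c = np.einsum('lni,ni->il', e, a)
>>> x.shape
(31, 3)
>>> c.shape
(23, 31)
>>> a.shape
(3, 23)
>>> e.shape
(31, 3, 23)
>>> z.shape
(31, 31)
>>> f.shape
(23, 31)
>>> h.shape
(13,)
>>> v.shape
(13,)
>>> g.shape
(23, 31)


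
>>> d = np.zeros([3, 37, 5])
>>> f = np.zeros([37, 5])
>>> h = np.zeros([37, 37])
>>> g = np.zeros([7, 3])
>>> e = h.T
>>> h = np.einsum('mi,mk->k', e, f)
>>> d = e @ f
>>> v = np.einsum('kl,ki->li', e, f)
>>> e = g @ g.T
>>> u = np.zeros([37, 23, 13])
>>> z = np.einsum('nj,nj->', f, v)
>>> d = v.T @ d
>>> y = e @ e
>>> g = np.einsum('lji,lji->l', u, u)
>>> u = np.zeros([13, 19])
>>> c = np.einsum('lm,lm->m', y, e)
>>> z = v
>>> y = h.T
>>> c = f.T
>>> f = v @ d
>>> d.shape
(5, 5)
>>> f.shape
(37, 5)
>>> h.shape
(5,)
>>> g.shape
(37,)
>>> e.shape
(7, 7)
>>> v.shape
(37, 5)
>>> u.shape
(13, 19)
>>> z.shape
(37, 5)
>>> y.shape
(5,)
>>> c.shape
(5, 37)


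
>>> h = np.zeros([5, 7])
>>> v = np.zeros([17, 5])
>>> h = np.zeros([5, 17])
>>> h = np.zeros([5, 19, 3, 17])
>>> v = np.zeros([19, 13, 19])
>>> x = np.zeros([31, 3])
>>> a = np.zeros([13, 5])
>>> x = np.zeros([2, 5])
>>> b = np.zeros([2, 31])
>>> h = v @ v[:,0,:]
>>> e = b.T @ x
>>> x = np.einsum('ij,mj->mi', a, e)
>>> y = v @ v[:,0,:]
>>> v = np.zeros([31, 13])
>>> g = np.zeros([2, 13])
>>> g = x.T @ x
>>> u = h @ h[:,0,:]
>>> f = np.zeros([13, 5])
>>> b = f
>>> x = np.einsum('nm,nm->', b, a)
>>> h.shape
(19, 13, 19)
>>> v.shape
(31, 13)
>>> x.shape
()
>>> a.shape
(13, 5)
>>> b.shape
(13, 5)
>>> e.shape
(31, 5)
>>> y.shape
(19, 13, 19)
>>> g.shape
(13, 13)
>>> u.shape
(19, 13, 19)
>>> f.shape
(13, 5)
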